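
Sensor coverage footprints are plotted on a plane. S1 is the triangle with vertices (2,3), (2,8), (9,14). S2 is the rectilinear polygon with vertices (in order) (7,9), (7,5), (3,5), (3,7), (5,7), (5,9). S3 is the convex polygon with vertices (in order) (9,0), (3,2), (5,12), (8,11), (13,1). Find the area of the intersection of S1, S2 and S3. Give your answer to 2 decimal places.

0.87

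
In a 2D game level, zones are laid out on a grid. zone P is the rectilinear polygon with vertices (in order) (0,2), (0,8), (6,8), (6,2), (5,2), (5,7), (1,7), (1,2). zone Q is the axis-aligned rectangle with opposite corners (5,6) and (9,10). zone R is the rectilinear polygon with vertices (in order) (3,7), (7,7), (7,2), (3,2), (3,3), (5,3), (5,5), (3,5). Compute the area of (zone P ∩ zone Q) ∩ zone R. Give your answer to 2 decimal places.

1.00

The region (zone P ∩ zone Q) ∩ zone R is the polygon with vertices (6,6), (5,6), (5,7), (6,7).
By the shoelace formula its area is 1.00.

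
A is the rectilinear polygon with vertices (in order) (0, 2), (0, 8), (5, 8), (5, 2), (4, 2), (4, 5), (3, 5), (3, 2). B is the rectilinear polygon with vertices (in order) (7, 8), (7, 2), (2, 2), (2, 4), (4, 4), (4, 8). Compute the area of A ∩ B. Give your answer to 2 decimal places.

8.00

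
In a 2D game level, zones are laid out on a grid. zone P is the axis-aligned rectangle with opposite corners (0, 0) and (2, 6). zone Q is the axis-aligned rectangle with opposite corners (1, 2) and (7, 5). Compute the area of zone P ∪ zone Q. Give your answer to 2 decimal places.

By inclusion–exclusion:
Individual areas: |zone P| = 12, |zone Q| = 18.
|zone P∩zone Q|: x∈[1,2], y∈[2,5] → 1·3 = 3.
|zone P ∪ zone Q| = 30 − 3 = 27.00.

27.00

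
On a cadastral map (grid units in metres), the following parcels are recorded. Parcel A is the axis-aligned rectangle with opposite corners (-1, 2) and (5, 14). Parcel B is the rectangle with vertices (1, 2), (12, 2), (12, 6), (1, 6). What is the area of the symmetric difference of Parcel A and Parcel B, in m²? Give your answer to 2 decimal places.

84.00

|Parcel A∩Parcel B|: x∈[1,5], y∈[2,6] → 4·4 = 16.
|Parcel A △ Parcel B| = |Parcel A| + |Parcel B| − 2·|Parcel A∩Parcel B| = 72 + 44 − 32 = 84.00.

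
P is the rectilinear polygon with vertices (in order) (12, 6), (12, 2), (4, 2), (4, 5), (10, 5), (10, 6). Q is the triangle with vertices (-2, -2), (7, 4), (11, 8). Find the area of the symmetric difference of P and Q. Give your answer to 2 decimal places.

26.39

|P| = 26, |Q| = 6, |P∩Q| = 2.8038.
|P △ Q| = |P| + |Q| − 2·|P∩Q| = 26 + 6 − 5.6077 = 26.39.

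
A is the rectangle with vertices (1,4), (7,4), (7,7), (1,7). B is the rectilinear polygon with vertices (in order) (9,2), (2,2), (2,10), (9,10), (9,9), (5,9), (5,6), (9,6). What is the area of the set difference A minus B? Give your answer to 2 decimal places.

|A| = 18, |A∩B| = 13.
|A ∖ B| = |A| − |A∩B| = 18 − 13 = 5.00.

5.00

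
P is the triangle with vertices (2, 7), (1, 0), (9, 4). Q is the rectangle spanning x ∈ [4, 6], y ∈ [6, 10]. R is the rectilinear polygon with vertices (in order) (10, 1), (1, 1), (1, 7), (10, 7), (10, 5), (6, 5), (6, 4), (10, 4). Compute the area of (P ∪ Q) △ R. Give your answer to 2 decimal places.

33.55

|P ∪ Q| = 33.9762.
|(P ∪ Q) ∩ R| = 25.2143.
|(P ∪ Q) △ R| = 33.9762 + 50 − 50.4286 = 33.55.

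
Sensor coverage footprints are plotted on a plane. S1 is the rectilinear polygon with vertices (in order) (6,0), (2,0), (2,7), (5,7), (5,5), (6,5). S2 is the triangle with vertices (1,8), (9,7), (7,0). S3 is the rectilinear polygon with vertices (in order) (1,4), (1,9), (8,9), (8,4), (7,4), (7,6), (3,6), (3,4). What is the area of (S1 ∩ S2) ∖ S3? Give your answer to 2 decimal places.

|S1 ∩ S2| = 10.
|(S1 ∩ S2) ∩ S3| = 3.
|(S1 ∩ S2) ∖ S3| = 10 − 3 = 7.00.

7.00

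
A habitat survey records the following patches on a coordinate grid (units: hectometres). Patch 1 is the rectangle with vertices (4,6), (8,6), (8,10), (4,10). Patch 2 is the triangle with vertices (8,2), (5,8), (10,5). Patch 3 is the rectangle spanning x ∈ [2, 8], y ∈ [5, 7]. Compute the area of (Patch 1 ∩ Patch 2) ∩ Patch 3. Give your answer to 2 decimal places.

The region (Patch 1 ∩ Patch 2) ∩ Patch 3 is the polygon with vertices (6,6), (5.5,7), (6.667,7), (8,6.2), (8,6).
By the shoelace formula its area is 1.72.

1.72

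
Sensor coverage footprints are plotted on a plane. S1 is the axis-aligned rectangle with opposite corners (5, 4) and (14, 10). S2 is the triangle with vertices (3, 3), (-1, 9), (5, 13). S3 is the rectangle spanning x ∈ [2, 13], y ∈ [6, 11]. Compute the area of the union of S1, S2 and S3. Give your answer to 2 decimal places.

92.50

By inclusion–exclusion:
Individual areas: |S1| = 54, |S2| = 26, |S3| = 55.
|S1∩S2| = 0.
|S1∩S3|: x∈[5,13], y∈[6,10] → 8·4 = 32.
|S2∩S3| = 10.5.
|S1∩S2∩S3| = 0.
|S1 ∪ S2 ∪ S3| = 135 − 42.5 + 0 = 92.50.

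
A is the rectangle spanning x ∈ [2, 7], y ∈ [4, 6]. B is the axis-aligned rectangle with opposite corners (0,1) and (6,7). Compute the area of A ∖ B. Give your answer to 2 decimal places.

2.00

|A∩B|: x∈[2,6], y∈[4,6] → 4·2 = 8.
|A| = 10.
|A ∖ B| = |A| − |A∩B| = 10 − 8 = 2.00.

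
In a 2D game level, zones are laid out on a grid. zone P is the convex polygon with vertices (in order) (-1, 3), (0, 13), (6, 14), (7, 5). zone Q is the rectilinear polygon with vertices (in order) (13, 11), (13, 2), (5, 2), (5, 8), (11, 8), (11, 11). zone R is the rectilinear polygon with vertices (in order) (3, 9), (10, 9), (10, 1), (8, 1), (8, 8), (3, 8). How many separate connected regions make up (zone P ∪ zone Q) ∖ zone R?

2

(zone P ∪ zone Q) ∖ zone R splits into 2 disjoint pieces (area 74.8889, area 24).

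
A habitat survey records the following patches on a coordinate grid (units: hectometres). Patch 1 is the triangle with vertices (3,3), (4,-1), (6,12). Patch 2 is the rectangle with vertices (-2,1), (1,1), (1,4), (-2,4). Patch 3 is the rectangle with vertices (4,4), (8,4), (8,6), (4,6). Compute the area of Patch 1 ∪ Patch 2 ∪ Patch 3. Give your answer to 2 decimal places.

25.65

By inclusion–exclusion:
Individual areas: |Patch 1| = 10.5, |Patch 2| = 9, |Patch 3| = 8.
|Patch 1∩Patch 2| = 0.
|Patch 1∩Patch 3| = 1.8462.
|Patch 2∩Patch 3| = 0 (no overlap).
|Patch 1∩Patch 2∩Patch 3| = 0.
|Patch 1 ∪ Patch 2 ∪ Patch 3| = 27.5 − 1.8462 + 0 = 25.65.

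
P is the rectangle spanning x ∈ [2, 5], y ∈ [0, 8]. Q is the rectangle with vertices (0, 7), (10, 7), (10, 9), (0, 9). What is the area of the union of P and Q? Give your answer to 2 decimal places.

By inclusion–exclusion:
Individual areas: |P| = 24, |Q| = 20.
|P∩Q|: x∈[2,5], y∈[7,8] → 3·1 = 3.
|P ∪ Q| = 44 − 3 = 41.00.

41.00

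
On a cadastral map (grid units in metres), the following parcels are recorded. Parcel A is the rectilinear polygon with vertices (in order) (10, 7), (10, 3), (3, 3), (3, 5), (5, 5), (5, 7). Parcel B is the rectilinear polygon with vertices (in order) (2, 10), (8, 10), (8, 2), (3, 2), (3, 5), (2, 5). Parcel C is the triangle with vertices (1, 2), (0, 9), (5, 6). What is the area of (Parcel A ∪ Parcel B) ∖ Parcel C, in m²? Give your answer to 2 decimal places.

|Parcel A ∪ Parcel B| = 53.
|(Parcel A ∪ Parcel B) ∩ Parcel C| = 5.7.
|(Parcel A ∪ Parcel B) ∖ Parcel C| = 53 − 5.7 = 47.30.

47.30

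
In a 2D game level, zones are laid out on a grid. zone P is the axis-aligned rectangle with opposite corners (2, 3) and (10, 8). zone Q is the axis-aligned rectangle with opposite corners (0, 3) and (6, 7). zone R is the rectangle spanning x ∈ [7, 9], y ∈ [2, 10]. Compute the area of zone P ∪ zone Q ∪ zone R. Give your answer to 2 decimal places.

54.00

By inclusion–exclusion:
Individual areas: |zone P| = 40, |zone Q| = 24, |zone R| = 16.
|zone P∩zone Q|: x∈[2,6], y∈[3,7] → 4·4 = 16.
|zone P∩zone R|: x∈[7,9], y∈[3,8] → 2·5 = 10.
|zone Q∩zone R| = 0 (no overlap).
|zone P∩zone Q∩zone R| = 0.
|zone P ∪ zone Q ∪ zone R| = 80 − 26 + 0 = 54.00.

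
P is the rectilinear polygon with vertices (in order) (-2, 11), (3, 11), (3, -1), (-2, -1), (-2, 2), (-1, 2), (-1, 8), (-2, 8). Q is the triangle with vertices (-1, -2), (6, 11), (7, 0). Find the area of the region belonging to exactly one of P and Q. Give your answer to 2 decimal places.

|P| = 54, |Q| = 45, |P∩Q| = 11.1264.
|P △ Q| = |P| + |Q| − 2·|P∩Q| = 54 + 45 − 22.2527 = 76.75.

76.75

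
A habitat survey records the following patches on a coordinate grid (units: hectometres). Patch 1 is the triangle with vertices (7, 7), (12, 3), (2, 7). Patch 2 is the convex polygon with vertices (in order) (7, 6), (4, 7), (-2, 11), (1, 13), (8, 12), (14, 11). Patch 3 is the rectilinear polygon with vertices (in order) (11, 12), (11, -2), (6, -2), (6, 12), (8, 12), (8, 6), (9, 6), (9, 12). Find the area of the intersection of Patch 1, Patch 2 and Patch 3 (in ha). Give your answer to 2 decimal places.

The intersection is the polygon with vertices (7,6), (6,6.333), (6,7), (7,7), (7.66,6.472).
By the shoelace formula its area is 1.16.

1.16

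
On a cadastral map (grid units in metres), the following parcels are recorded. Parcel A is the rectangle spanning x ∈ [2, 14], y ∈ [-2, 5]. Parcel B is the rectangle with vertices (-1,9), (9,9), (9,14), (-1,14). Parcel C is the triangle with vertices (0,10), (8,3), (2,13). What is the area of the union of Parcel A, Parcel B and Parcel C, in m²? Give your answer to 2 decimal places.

By inclusion–exclusion:
Individual areas: |Parcel A| = 84, |Parcel B| = 50, |Parcel C| = 19.
|Parcel A∩Parcel B| = 0 (no overlap).
|Parcel A∩Parcel C| = 1.0857.
|Parcel B∩Parcel C| = 9.2286.
|Parcel A∩Parcel B∩Parcel C| = 0.
|Parcel A ∪ Parcel B ∪ Parcel C| = 153 − 10.3143 + 0 = 142.69.

142.69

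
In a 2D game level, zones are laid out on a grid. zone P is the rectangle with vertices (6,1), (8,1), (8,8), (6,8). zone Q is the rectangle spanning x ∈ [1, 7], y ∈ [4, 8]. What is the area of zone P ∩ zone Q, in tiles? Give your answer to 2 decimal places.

4.00

|zone P∩zone Q|: x∈[6,7], y∈[4,8] → 1·4 = 4.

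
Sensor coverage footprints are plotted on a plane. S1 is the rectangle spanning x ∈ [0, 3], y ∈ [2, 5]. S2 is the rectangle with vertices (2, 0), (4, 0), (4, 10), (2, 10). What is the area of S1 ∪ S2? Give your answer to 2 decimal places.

26.00

By inclusion–exclusion:
Individual areas: |S1| = 9, |S2| = 20.
|S1∩S2|: x∈[2,3], y∈[2,5] → 1·3 = 3.
|S1 ∪ S2| = 29 − 3 = 26.00.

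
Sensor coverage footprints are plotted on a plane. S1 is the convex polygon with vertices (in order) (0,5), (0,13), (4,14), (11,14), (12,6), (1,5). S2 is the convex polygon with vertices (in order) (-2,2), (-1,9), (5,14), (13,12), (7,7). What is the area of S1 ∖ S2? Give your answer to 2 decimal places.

|S1| = 96.5, |S1∩S2| = 66.1195.
|S1 ∖ S2| = |S1| − |S1∩S2| = 96.5 − 66.1195 = 30.38.

30.38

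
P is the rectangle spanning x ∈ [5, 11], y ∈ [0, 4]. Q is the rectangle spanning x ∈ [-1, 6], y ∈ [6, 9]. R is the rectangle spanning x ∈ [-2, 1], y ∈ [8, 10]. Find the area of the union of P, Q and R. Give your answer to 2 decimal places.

By inclusion–exclusion:
Individual areas: |P| = 24, |Q| = 21, |R| = 6.
|P∩Q| = 0 (no overlap).
|P∩R| = 0 (no overlap).
|Q∩R|: x∈[-1,1], y∈[8,9] → 2·1 = 2.
|P∩Q∩R| = 0.
|P ∪ Q ∪ R| = 51 − 2 + 0 = 49.00.

49.00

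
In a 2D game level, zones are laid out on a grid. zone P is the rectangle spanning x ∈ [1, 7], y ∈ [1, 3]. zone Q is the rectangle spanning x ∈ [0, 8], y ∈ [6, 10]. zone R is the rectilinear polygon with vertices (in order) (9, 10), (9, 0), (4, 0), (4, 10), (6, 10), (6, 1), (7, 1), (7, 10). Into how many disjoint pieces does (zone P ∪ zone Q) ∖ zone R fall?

4

(zone P ∪ zone Q) ∖ zone R splits into 4 disjoint pieces (area 2, area 6, area 4, area 16).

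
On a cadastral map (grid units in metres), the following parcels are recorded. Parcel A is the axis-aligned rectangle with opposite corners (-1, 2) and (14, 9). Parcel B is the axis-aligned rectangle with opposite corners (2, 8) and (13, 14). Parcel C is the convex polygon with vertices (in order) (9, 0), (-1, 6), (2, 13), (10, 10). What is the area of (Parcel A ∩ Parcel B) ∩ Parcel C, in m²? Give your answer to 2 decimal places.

7.85

The region (Parcel A ∩ Parcel B) ∩ Parcel C is the polygon with vertices (2,8), (2,9), (9.9,9), (9.8,8).
By the shoelace formula its area is 7.85.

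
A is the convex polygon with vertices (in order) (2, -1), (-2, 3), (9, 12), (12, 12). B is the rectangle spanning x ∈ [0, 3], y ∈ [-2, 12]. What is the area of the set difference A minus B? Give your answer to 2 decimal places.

|A| = 59.5, |A∩B| = 17.9409.
|A ∖ B| = |A| − |A∩B| = 59.5 − 17.9409 = 41.56.

41.56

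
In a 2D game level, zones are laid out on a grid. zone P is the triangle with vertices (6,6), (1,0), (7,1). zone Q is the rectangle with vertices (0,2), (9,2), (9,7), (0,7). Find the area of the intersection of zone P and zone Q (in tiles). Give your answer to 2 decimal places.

The intersection is the polygon with vertices (6,6), (6.8,2), (2.667,2).
By the shoelace formula its area is 8.27.

8.27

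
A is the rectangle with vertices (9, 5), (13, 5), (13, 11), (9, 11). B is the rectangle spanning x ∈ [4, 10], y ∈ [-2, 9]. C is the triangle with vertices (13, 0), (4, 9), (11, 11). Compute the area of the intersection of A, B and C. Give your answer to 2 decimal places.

4.00

The intersection is the polygon with vertices (9,9), (10,9), (10,5), (9,5).
By the shoelace formula its area is 4.00.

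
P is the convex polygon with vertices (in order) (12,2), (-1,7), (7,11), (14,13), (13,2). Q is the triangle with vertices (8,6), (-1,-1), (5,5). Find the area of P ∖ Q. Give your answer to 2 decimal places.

|P| = 88, |P∩Q| = 1.5817.
|P ∖ Q| = |P| − |P∩Q| = 88 − 1.5817 = 86.42.

86.42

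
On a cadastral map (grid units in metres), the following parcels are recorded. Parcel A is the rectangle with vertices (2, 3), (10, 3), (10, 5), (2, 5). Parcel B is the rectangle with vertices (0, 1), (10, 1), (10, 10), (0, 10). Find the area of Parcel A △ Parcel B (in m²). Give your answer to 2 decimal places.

|Parcel A∩Parcel B|: x∈[2,10], y∈[3,5] → 8·2 = 16.
|Parcel A △ Parcel B| = |Parcel A| + |Parcel B| − 2·|Parcel A∩Parcel B| = 16 + 90 − 32 = 74.00.

74.00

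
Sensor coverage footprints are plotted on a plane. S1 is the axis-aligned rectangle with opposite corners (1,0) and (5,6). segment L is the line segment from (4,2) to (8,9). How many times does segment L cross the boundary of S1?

1

The segment meets the boundary at (5,3.75).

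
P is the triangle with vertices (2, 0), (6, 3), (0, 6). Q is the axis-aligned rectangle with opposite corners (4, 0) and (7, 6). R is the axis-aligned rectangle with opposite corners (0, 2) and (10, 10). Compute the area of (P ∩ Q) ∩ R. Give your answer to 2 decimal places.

2.33

The region (P ∩ Q) ∩ R is the polygon with vertices (4.667,2), (4,2), (4,4), (6,3).
By the shoelace formula its area is 2.33.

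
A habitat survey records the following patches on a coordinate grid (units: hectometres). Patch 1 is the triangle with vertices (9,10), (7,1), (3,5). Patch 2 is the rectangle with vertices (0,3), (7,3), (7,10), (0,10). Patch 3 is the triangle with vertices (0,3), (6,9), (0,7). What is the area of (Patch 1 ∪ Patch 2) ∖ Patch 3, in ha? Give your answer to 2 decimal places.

|Patch 1 ∪ Patch 2| = 58.3333.
|(Patch 1 ∪ Patch 2) ∩ Patch 3| = 12.
|(Patch 1 ∪ Patch 2) ∖ Patch 3| = 58.3333 − 12 = 46.33.

46.33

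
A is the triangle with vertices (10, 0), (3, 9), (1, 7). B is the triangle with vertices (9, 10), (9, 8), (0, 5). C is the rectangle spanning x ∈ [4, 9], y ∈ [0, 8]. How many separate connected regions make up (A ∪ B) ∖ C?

(A ∪ B) ∖ C splits into 3 disjoint pieces (area 0.254, area 7.4358, area 3.6).

3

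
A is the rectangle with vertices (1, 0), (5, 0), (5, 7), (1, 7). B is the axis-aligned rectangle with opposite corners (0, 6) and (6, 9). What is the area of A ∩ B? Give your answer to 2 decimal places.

4.00

|A∩B|: x∈[1,5], y∈[6,7] → 4·1 = 4.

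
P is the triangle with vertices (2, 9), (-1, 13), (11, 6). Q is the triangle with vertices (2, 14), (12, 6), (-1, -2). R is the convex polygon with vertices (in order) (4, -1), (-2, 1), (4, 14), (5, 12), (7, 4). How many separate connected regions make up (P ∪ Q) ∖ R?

(P ∪ Q) ∖ R splits into 3 disjoint pieces (area 8.2688, area 23.8689, area 3.1203).

3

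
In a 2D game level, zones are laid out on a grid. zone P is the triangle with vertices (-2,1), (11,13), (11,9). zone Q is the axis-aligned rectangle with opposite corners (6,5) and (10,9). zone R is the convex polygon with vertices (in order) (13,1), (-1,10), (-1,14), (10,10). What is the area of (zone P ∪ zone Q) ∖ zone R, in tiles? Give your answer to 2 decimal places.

|zone P ∪ zone Q| = 34.8205.
|(zone P ∪ zone Q) ∩ zone R| = 22.2042.
|(zone P ∪ zone Q) ∖ zone R| = 34.8205 − 22.2042 = 12.62.

12.62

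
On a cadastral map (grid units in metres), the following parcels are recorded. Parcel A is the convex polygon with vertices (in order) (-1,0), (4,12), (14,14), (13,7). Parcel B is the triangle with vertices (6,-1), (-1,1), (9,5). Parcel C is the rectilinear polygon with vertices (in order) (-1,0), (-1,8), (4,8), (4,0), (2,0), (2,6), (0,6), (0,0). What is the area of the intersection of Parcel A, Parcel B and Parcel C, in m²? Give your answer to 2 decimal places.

1.48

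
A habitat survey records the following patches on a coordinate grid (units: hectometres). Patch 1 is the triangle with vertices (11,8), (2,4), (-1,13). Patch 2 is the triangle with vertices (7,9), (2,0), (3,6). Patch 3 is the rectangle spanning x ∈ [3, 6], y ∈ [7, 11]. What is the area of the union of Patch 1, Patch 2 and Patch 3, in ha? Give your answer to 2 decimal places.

By inclusion–exclusion:
Individual areas: |Patch 1| = 46.5, |Patch 2| = 10.5, |Patch 3| = 12.
|Patch 1∩Patch 2| = 6.0384.
|Patch 1∩Patch 3| = 10.9917.
|Patch 2∩Patch 3| = 1.0306.
|Patch 1∩Patch 2∩Patch 3| = 1.0306.
|Patch 1 ∪ Patch 2 ∪ Patch 3| = 69 − 18.0606 + 1.0306 = 51.97.

51.97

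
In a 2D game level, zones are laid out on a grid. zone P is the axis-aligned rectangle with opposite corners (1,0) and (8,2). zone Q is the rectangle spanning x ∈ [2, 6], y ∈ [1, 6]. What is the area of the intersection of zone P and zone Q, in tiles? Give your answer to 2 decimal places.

4.00

|zone P∩zone Q|: x∈[2,6], y∈[1,2] → 4·1 = 4.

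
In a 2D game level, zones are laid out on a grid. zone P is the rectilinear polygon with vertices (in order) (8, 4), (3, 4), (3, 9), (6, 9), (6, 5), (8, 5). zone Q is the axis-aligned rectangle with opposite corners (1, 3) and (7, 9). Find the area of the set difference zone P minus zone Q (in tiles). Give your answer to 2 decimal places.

|zone P| = 17, |zone P∩zone Q| = 16.
|zone P ∖ zone Q| = |zone P| − |zone P∩zone Q| = 17 − 16 = 1.00.

1.00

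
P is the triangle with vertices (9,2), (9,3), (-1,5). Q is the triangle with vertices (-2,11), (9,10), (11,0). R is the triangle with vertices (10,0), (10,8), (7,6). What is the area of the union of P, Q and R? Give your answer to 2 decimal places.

58.87

By inclusion–exclusion:
Individual areas: |P| = 5, |Q| = 54, |R| = 12.
|P∩Q| = 1.2366.
|P∩R| = 0.2778.
|Q∩R| = 10.8956.
|P∩Q∩R| = 0.2778.
|P ∪ Q ∪ R| = 71 − 12.41 + 0.2778 = 58.87.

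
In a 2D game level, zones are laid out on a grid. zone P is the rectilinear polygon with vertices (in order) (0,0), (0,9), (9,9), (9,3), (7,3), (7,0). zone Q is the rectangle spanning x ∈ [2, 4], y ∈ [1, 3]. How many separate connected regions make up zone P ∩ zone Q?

1

zone P ∩ zone Q is a single connected region.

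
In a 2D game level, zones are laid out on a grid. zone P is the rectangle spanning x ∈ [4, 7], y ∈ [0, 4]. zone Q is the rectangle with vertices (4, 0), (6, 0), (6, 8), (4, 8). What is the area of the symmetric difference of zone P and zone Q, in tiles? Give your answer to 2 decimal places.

12.00

|zone P∩zone Q|: x∈[4,6], y∈[0,4] → 2·4 = 8.
|zone P △ zone Q| = |zone P| + |zone Q| − 2·|zone P∩zone Q| = 12 + 16 − 16 = 12.00.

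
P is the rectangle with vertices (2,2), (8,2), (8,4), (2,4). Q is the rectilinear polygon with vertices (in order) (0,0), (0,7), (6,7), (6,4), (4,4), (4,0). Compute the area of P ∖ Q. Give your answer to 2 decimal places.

8.00

|P| = 12, |P∩Q| = 4.
|P ∖ Q| = |P| − |P∩Q| = 12 − 4 = 8.00.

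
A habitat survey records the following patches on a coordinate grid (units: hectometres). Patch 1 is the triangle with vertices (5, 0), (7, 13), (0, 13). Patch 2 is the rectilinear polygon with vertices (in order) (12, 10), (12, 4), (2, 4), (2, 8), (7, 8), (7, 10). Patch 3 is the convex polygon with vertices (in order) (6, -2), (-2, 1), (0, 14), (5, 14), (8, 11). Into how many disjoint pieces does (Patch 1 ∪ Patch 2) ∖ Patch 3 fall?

(Patch 1 ∪ Patch 2) ∖ Patch 3 splits into 2 disjoint pieces (area 0.4333, area 27.6923).

2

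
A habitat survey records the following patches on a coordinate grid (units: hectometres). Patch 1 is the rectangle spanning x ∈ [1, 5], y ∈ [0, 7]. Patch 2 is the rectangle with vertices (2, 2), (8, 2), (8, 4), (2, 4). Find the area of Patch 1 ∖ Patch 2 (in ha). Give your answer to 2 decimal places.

|Patch 1∩Patch 2|: x∈[2,5], y∈[2,4] → 3·2 = 6.
|Patch 1| = 28.
|Patch 1 ∖ Patch 2| = |Patch 1| − |Patch 1∩Patch 2| = 28 − 6 = 22.00.

22.00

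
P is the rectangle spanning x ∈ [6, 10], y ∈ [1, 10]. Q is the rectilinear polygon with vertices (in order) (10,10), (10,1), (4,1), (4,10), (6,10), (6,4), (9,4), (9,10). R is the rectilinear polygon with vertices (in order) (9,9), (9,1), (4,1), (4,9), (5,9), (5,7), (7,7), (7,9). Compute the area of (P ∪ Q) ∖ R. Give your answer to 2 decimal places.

|P ∪ Q| = 54.
|(P ∪ Q) ∩ R| = 36.
|(P ∪ Q) ∖ R| = 54 − 36 = 18.00.

18.00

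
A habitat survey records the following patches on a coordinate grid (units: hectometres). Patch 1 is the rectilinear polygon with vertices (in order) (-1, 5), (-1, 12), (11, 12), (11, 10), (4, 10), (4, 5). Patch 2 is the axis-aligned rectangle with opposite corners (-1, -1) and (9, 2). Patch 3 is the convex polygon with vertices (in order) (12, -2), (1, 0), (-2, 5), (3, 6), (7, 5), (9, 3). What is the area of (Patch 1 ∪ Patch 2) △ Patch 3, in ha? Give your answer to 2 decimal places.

|Patch 1 ∪ Patch 2| = 79.
|(Patch 1 ∪ Patch 2) ∩ Patch 3| = 25.725.
|(Patch 1 ∪ Patch 2) △ Patch 3| = 79 + 62.5 − 51.45 = 90.05.

90.05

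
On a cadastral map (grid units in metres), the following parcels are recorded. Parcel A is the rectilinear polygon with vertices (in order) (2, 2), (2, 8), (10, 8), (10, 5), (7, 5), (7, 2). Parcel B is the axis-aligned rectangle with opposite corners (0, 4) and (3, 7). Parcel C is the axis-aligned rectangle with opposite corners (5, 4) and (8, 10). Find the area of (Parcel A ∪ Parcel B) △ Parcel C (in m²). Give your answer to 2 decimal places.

41.00

|Parcel A ∪ Parcel B| = 45.
|(Parcel A ∪ Parcel B) ∩ Parcel C| = 11.
|(Parcel A ∪ Parcel B) △ Parcel C| = 45 + 18 − 22 = 41.00.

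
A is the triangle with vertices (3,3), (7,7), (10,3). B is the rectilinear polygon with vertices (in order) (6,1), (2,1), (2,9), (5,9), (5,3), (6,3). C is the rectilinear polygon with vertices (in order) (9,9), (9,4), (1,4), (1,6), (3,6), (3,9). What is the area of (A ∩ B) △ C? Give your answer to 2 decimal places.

|A ∩ B| = 2.
|(A ∩ B) ∩ C| = 0.5.
|(A ∩ B) △ C| = 2 + 34 − 1 = 35.00.

35.00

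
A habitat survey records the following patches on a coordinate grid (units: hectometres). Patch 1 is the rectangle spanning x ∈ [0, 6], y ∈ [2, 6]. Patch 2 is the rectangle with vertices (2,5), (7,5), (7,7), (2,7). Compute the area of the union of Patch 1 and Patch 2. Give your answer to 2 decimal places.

30.00

By inclusion–exclusion:
Individual areas: |Patch 1| = 24, |Patch 2| = 10.
|Patch 1∩Patch 2|: x∈[2,6], y∈[5,6] → 4·1 = 4.
|Patch 1 ∪ Patch 2| = 34 − 4 = 30.00.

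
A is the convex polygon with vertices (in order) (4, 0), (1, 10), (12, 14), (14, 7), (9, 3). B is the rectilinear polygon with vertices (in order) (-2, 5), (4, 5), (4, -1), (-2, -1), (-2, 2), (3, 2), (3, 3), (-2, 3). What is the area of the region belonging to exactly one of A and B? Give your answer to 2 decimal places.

|A| = 105.5, |B| = 31, |A∩B| = 3.75.
|A △ B| = |A| + |B| − 2·|A∩B| = 105.5 + 31 − 7.5 = 129.00.

129.00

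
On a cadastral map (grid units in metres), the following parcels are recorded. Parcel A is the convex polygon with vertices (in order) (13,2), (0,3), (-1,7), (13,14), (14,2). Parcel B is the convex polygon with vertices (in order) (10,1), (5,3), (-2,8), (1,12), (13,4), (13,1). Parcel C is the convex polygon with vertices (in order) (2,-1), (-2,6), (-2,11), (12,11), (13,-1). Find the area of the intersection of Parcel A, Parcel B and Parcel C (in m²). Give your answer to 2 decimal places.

53.90

The intersection is the polygon with vertices (5,3), (-0.765,7.118), (4.429,9.714), (12.559,4.294), (12.748,2.019), (6.191,2.524).
By the shoelace formula its area is 53.90.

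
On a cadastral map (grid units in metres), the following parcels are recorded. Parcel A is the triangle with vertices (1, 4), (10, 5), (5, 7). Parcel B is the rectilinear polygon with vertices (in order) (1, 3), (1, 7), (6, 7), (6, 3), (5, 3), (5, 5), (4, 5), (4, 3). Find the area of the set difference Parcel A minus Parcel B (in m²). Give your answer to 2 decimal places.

|Parcel A| = 11.5, |Parcel A∩Parcel B| = 6.8.
|Parcel A ∖ Parcel B| = |Parcel A| − |Parcel A∩Parcel B| = 11.5 − 6.8 = 4.70.

4.70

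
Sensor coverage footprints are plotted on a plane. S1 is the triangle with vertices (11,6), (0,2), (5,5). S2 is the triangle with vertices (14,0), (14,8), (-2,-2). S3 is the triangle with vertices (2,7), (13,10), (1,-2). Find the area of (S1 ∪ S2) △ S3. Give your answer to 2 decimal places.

|S1 ∪ S2| = 70.4872.
|(S1 ∪ S2) ∩ S3| = 9.887.
|(S1 ∪ S2) △ S3| = 70.4872 + 48 − 19.774 = 98.71.

98.71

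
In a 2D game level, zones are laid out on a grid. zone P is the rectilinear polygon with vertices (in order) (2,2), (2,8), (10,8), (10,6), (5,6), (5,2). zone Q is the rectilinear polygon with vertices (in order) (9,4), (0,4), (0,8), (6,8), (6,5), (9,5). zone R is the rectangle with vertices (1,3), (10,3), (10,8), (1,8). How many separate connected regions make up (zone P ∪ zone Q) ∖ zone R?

(zone P ∪ zone Q) ∖ zone R splits into 2 disjoint pieces (area 4, area 3).

2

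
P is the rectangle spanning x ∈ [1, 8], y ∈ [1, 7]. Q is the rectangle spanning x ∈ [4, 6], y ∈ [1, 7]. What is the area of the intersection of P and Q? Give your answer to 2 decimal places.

|P∩Q|: x∈[4,6], y∈[1,7] → 2·6 = 12.

12.00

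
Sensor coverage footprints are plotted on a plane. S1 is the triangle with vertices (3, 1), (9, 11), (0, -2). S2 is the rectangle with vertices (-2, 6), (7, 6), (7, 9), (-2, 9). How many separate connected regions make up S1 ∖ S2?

2

S1 ∖ S2 splits into 2 disjoint pieces (area 4.8462, area 0.4444).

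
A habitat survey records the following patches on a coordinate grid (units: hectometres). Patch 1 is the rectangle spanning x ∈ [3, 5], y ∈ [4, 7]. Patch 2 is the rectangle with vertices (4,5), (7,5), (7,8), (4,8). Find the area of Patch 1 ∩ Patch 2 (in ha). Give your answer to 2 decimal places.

2.00

|Patch 1∩Patch 2|: x∈[4,5], y∈[5,7] → 1·2 = 2.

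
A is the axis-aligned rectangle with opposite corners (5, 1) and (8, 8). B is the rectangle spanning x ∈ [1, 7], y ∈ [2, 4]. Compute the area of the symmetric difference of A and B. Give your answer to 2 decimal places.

25.00

|A∩B|: x∈[5,7], y∈[2,4] → 2·2 = 4.
|A △ B| = |A| + |B| − 2·|A∩B| = 21 + 12 − 8 = 25.00.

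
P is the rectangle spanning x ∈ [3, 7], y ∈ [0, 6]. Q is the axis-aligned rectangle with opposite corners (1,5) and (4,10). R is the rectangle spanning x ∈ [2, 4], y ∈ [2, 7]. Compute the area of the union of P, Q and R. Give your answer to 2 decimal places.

41.00

By inclusion–exclusion:
Individual areas: |P| = 24, |Q| = 15, |R| = 10.
|P∩Q|: x∈[3,4], y∈[5,6] → 1·1 = 1.
|P∩R|: x∈[3,4], y∈[2,6] → 1·4 = 4.
|Q∩R|: x∈[2,4], y∈[5,7] → 2·2 = 4.
|P∩Q∩R| = 1.
|P ∪ Q ∪ R| = 49 − 9 + 1 = 41.00.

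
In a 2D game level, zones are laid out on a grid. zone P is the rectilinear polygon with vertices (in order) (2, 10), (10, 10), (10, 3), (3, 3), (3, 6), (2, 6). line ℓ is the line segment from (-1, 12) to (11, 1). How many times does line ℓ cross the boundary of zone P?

2

The segment meets the boundary at (8.818,3), (2,9.25).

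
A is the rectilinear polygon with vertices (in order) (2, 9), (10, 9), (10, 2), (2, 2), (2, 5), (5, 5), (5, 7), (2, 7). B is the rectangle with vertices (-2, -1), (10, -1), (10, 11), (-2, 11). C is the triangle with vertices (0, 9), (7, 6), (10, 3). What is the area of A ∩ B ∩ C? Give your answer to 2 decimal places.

4.85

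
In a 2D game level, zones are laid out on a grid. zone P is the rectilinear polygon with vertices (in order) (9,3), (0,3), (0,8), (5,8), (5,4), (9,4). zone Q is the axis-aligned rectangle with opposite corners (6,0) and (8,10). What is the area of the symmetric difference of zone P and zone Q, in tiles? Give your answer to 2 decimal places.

|zone P| = 29, |zone Q| = 20, |zone P∩zone Q| = 2.
|zone P △ zone Q| = |zone P| + |zone Q| − 2·|zone P∩zone Q| = 29 + 20 − 4 = 45.00.

45.00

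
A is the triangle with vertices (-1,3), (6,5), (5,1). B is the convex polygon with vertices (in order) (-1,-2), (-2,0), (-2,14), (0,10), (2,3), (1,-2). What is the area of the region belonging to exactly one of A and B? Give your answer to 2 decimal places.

|A| = 13, |B| = 41.5, |A∩B| = 2.5949.
|A △ B| = |A| + |B| − 2·|A∩B| = 13 + 41.5 − 5.1899 = 49.31.

49.31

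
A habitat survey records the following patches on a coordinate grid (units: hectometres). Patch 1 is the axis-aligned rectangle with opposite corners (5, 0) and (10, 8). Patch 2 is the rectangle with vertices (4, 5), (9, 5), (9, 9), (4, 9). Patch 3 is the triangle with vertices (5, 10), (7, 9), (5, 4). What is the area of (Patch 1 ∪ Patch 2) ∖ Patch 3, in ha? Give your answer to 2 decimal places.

|Patch 1 ∪ Patch 2| = 48.
|(Patch 1 ∪ Patch 2) ∩ Patch 3| = 5.
|(Patch 1 ∪ Patch 2) ∖ Patch 3| = 48 − 5 = 43.00.

43.00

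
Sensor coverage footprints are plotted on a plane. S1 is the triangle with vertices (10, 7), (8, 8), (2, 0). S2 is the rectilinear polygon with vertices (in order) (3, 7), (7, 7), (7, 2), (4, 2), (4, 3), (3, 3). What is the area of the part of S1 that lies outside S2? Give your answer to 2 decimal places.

6.22

|S1| = 11, |S1∩S2| = 4.7768.
|S1 ∖ S2| = |S1| − |S1∩S2| = 11 − 4.7768 = 6.22.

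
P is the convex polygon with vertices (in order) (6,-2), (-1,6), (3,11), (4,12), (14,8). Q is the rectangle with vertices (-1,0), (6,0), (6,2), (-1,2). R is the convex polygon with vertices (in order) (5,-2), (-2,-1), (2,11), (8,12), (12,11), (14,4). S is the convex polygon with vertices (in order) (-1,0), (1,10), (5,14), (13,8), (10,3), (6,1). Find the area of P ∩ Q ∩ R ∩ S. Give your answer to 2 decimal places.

3.50

The intersection is the polygon with vertices (6,1), (3.667,0.667), (2.5,2), (6,2).
By the shoelace formula its area is 3.50.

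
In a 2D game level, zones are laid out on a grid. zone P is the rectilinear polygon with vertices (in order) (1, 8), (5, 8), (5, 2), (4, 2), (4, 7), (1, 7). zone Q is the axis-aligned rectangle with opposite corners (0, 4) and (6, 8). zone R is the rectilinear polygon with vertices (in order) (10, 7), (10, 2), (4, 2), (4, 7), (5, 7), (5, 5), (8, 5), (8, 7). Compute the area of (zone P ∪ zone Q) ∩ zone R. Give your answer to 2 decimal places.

6.00

|zone P ∪ zone Q| = 26.
|(zone P ∪ zone Q) ∩ zone R| = 6.00.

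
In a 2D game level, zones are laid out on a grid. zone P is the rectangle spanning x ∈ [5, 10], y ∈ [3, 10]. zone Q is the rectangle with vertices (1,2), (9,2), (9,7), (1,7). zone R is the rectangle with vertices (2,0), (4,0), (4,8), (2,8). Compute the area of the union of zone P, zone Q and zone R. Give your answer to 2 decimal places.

By inclusion–exclusion:
Individual areas: |zone P| = 35, |zone Q| = 40, |zone R| = 16.
|zone P∩zone Q|: x∈[5,9], y∈[3,7] → 4·4 = 16.
|zone P∩zone R| = 0 (no overlap).
|zone Q∩zone R|: x∈[2,4], y∈[2,7] → 2·5 = 10.
|zone P∩zone Q∩zone R| = 0.
|zone P ∪ zone Q ∪ zone R| = 91 − 26 + 0 = 65.00.

65.00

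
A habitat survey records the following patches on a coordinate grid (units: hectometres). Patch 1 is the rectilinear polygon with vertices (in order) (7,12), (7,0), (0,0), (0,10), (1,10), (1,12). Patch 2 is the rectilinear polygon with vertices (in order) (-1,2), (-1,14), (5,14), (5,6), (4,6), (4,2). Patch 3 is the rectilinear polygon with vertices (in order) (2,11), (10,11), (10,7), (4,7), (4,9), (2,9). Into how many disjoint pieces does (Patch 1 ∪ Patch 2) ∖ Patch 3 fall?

1

(Patch 1 ∪ Patch 2) ∖ Patch 3 is a single connected region.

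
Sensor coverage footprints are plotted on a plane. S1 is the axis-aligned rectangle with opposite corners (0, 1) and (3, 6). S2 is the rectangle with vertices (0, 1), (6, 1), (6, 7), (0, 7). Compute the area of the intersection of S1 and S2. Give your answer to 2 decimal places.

15.00

|S1∩S2|: x∈[0,3], y∈[1,6] → 3·5 = 15.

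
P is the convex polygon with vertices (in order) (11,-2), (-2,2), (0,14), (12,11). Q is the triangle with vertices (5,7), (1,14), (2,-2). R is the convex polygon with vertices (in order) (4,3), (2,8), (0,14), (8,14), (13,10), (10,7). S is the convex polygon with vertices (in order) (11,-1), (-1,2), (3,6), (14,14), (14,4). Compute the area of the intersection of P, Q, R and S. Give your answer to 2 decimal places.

3.61

The intersection is the polygon with vertices (5,7), (3.818,3.454), (2.857,5.857), (3,6), (4.816,7.321).
By the shoelace formula its area is 3.61.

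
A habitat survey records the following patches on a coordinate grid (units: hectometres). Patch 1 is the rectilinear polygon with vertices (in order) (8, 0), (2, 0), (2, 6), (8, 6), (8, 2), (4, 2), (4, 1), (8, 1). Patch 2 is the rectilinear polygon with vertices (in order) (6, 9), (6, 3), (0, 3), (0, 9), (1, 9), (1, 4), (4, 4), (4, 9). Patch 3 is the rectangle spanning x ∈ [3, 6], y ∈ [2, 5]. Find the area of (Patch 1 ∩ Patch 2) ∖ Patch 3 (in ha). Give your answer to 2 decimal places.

|Patch 1 ∩ Patch 2| = 8.
|(Patch 1 ∩ Patch 2) ∩ Patch 3| = 5.
|(Patch 1 ∩ Patch 2) ∖ Patch 3| = 8 − 5 = 3.00.

3.00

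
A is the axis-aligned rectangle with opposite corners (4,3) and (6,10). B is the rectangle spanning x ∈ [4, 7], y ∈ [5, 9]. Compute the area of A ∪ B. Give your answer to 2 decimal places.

18.00

By inclusion–exclusion:
Individual areas: |A| = 14, |B| = 12.
|A∩B|: x∈[4,6], y∈[5,9] → 2·4 = 8.
|A ∪ B| = 26 − 8 = 18.00.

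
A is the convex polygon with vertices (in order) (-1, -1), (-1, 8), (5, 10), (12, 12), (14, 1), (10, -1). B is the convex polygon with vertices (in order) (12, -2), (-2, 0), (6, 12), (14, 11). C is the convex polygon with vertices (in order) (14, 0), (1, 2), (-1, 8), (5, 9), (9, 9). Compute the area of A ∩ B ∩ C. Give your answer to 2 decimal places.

73.55

The intersection is the polygon with vertices (3.875,8.812), (5,9), (9,9), (12.675,2.385), (12.347,0.254), (1,2), (0.444,3.667).
By the shoelace formula its area is 73.55.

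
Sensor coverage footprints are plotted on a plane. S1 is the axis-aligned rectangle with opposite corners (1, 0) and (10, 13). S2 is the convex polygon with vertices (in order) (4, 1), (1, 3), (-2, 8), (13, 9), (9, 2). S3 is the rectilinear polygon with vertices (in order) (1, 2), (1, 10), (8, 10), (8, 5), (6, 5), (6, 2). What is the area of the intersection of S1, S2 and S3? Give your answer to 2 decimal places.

38.28

The intersection is the polygon with vertices (1,3), (1,8.2), (8,8.667), (8,5), (6,5), (6,2), (2.5,2).
By the shoelace formula its area is 38.28.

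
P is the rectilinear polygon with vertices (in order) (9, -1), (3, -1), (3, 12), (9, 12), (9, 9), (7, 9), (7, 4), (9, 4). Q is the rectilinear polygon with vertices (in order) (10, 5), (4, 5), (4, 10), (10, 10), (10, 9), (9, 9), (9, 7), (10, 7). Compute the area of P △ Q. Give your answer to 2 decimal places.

|P| = 68, |Q| = 28, |P∩Q| = 17.
|P △ Q| = |P| + |Q| − 2·|P∩Q| = 68 + 28 − 34 = 62.00.

62.00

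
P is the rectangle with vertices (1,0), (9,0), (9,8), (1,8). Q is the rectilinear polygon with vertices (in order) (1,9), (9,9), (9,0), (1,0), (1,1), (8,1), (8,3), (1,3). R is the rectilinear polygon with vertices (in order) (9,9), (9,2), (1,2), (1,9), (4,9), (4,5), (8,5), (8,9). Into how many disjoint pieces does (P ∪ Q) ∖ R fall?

2

(P ∪ Q) ∖ R splits into 2 disjoint pieces (area 16, area 16).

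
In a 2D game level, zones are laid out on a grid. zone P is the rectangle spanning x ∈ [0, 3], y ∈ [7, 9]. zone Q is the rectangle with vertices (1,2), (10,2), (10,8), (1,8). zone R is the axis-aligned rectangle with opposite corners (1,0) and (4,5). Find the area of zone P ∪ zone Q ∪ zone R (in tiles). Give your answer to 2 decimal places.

By inclusion–exclusion:
Individual areas: |zone P| = 6, |zone Q| = 54, |zone R| = 15.
|zone P∩zone Q|: x∈[1,3], y∈[7,8] → 2·1 = 2.
|zone P∩zone R| = 0 (no overlap).
|zone Q∩zone R|: x∈[1,4], y∈[2,5] → 3·3 = 9.
|zone P∩zone Q∩zone R| = 0.
|zone P ∪ zone Q ∪ zone R| = 75 − 11 + 0 = 64.00.

64.00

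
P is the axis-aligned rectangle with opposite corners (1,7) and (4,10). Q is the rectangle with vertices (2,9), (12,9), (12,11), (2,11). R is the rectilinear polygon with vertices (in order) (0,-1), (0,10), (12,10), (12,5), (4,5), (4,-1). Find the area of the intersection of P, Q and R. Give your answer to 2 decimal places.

2.00

The intersection is the polygon with vertices (4,9), (2,9), (2,10), (4,10).
By the shoelace formula its area is 2.00.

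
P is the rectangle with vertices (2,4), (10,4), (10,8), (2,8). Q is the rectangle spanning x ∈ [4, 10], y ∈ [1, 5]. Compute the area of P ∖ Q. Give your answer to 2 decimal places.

|P∩Q|: x∈[4,10], y∈[4,5] → 6·1 = 6.
|P| = 32.
|P ∖ Q| = |P| − |P∩Q| = 32 − 6 = 26.00.

26.00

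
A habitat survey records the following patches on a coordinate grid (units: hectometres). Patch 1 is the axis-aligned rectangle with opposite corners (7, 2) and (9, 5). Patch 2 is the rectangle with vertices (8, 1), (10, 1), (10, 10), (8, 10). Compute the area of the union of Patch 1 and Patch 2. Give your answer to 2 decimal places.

21.00

By inclusion–exclusion:
Individual areas: |Patch 1| = 6, |Patch 2| = 18.
|Patch 1∩Patch 2|: x∈[8,9], y∈[2,5] → 1·3 = 3.
|Patch 1 ∪ Patch 2| = 24 − 3 = 21.00.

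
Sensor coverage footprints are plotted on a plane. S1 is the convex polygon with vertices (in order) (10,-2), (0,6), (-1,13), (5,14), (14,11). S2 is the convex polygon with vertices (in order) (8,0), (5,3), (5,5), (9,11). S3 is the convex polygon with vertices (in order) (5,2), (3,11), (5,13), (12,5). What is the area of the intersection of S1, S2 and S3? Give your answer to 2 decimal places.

16.73

The intersection is the polygon with vertices (5,5), (8.027,9.54), (8.788,8.671), (8.311,3.419), (5.7,2.3), (5,3).
By the shoelace formula its area is 16.73.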